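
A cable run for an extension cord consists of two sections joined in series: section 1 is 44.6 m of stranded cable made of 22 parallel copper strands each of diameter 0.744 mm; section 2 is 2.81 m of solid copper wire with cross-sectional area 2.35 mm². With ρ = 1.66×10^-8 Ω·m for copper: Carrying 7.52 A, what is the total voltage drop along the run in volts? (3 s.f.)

Section 1: A_strand = π(3.7200e-04)² = 4.347e-07 m²; R₁ = ρL/(N·A_s) = (1.66×10^-8)(44.6)/(22×4.347e-07) = 0.07741 Ω
Section 2: A = 2.35 mm² = 2.350e-06 m²
R₂ = (1.66×10^-8)(2.81)/(2.350e-06) = 0.01985 Ω
R = R₁ + R₂ = 0.09726 Ω
V = IR = 7.52 × 0.09726 = 0.731 V

0.731 V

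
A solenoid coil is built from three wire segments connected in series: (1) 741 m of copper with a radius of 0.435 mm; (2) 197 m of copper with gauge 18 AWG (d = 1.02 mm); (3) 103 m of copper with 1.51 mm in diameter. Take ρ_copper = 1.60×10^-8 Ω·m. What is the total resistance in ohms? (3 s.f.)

Seg 1: A = πr² = π(4.3500e-04 m)² = 5.945e-07 m²
R_1 = (1.60×10^-8)(741)/(5.945e-07) = 19.94 Ω
Seg 2: A = π(1.02/2 mm)² = π(5.1000e-04 m)² = 8.171e-07 m²
R_2 = (1.60×10^-8)(197)/(8.171e-07) = 3.857 Ω
Seg 3: A = π(d/2)² = π(7.5500e-04 m)² = 1.791e-06 m²
R_3 = (1.60×10^-8)(103)/(1.791e-06) = 0.9203 Ω
R_total = R_1 + R_2 + R_3 = 24.7 Ω

24.7 Ω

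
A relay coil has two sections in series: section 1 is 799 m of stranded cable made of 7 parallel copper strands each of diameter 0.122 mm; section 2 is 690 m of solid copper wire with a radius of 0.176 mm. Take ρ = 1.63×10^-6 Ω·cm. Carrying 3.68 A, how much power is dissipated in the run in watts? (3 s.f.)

3720 W

ρ = 1.63×10^-6 Ω·cm = 1.63×10^-8 Ω·m
Section 1: A_strand = π(6.1000e-05)² = 1.169e-08 m²; R₁ = ρL/(N·A_s) = (1.63×10^-8)(799)/(7×1.169e-08) = 159.2 Ω
Section 2: A = πr² = π(1.7600e-04 m)² = 9.731e-08 m²
R₂ = (1.63×10^-8)(690)/(9.731e-08) = 115.6 Ω
R = R₁ + R₂ = 274.7 Ω
P = I²R = (3.68)² × 274.7 = 3720 W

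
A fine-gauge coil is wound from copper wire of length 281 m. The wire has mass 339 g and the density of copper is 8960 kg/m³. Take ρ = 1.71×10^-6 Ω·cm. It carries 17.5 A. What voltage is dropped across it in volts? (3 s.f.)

625 V

ρ = 1.71×10^-6 Ω·cm = 1.71×10^-8 Ω·m
A = m/(density·L) = 0.339/(8960×281) = 1.3464e-07 m²
R = ρL/A = (1.71×10^-8)(281)/(1.3464e-07) = 35.69 Ω
V = IR = 17.5 × 35.69 = 625 V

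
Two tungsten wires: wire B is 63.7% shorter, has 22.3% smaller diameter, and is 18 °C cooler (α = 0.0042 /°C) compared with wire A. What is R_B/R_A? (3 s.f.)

R ∝ ρL/d² with ρ ∝ (1+αΔT), so R_B/R_A = (1 − 63.7/100) × (1 − 22.3/100)⁻² × (1 − 0.0042×18)
= 0.363 × 1.656 × 0.9244 = 0.556

0.556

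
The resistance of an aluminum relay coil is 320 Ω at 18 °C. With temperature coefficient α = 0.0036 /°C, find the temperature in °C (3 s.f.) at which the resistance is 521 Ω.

192 °C

R = R₀(1 + α(T − T₀)) ⇒ T = T₀ + (R/R₀ − 1)/α
T = 18 + (521/320 − 1)/0.0036 = 18 + (0.6281)/0.0036 = 192 °C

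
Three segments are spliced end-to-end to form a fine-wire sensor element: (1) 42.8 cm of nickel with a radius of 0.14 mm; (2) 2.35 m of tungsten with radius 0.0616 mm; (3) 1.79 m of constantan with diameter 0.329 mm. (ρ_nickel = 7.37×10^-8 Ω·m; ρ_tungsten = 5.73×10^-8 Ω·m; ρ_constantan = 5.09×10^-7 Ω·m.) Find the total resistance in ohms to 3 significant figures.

22.5 Ω

Seg 1: A = πr² = π(1.4000e-04 m)² = 6.158e-08 m²
R_1 = (7.37×10^-8)(0.428)/(6.158e-08) = 0.5123 Ω
Seg 2: A = πr² = π(6.1600e-05 m)² = 1.192e-08 m²
R_2 = (5.73×10^-8)(2.35)/(1.192e-08) = 11.3 Ω
Seg 3: A = π(d/2)² = π(1.6450e-04 m)² = 8.501e-08 m²
R_3 = (5.09×10^-7)(1.79)/(8.501e-08) = 10.72 Ω
R_total = R_1 + R_2 + R_3 = 22.5 Ω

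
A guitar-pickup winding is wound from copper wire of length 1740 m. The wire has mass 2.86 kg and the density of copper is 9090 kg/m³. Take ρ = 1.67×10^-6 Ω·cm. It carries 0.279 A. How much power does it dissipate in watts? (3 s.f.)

ρ = 1.67×10^-6 Ω·cm = 1.67×10^-8 Ω·m
A = m/(density·L) = 2.86/(9090×1740) = 1.8082e-07 m²
R = ρL/A = (1.67×10^-8)(1740)/(1.8082e-07) = 160.7 Ω
P = I²R = (0.279)² × 160.7 = 12.5 W

12.5 W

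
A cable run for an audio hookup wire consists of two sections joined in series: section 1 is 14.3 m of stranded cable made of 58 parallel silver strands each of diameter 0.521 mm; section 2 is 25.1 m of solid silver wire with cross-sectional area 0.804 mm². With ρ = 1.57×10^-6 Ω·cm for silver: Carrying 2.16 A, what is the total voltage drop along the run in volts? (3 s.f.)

ρ = 1.57×10^-6 Ω·cm = 1.57×10^-8 Ω·m
Section 1: A_strand = π(2.6050e-04)² = 2.132e-07 m²; R₁ = ρL/(N·A_s) = (1.57×10^-8)(14.3)/(58×2.132e-07) = 0.01816 Ω
Section 2: A = 0.804 mm² = 8.040e-07 m²
R₂ = (1.57×10^-8)(25.1)/(8.040e-07) = 0.4901 Ω
R = R₁ + R₂ = 0.5083 Ω
V = IR = 2.16 × 0.5083 = 1.10 V

1.10 V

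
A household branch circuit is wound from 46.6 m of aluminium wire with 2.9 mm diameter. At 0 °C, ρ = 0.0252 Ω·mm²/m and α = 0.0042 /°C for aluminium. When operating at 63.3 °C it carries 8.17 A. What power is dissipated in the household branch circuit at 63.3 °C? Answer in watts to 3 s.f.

15.0 W

ρ = 0.0252 Ω·mm²/m = 2.52×10^-8 Ω·m
A = π(d/2)² = π(1.4500e-03 m)² = 6.605e-06 m²
R₍0₎ = ρL/A = (2.52×10^-8)(46.6)/(6.605e-06) = 0.1778 Ω
R₍63.3₎ = R₍0₎(1 + αΔT) = 0.1778 × (1 + 0.0042×63.3) = 0.2251 Ω
P = I²R = (8.17)² × 0.2251 = 15.0 W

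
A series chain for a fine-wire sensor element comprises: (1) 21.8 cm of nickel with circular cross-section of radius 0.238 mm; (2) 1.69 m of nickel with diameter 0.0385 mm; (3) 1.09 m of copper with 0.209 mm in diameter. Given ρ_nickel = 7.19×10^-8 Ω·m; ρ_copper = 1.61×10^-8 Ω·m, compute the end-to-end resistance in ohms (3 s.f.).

Seg 1: A = πr² = π(2.3800e-04 m)² = 1.780e-07 m²
R_1 = (7.19×10^-8)(0.218)/(1.780e-07) = 0.08808 Ω
Seg 2: A = π(d/2)² = π(1.9250e-05 m)² = 1.164e-09 m²
R_2 = (7.19×10^-8)(1.69)/(1.164e-09) = 104.4 Ω
Seg 3: A = π(d/2)² = π(1.0450e-04 m)² = 3.431e-08 m²
R_3 = (1.61×10^-8)(1.09)/(3.431e-08) = 0.5115 Ω
R_total = R_1 + R_2 + R_3 = 105 Ω

105 Ω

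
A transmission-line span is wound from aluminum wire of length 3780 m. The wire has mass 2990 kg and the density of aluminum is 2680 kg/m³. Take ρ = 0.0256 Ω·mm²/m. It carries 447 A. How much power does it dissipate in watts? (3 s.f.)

ρ = 0.0256 Ω·mm²/m = 2.56×10^-8 Ω·m
A = m/(density·L) = 2990/(2680×3780) = 2.9515e-04 m²
R = ρL/A = (2.56×10^-8)(3780)/(2.9515e-04) = 0.3279 Ω
P = I²R = (447)² × 0.3279 = 65500 W

65500 W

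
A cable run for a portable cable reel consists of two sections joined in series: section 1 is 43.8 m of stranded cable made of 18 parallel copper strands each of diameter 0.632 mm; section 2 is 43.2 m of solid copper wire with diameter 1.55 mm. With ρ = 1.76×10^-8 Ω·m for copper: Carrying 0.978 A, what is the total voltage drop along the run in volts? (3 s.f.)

0.528 V

Section 1: A_strand = π(3.1600e-04)² = 3.137e-07 m²; R₁ = ρL/(N·A_s) = (1.76×10^-8)(43.8)/(18×3.137e-07) = 0.1365 Ω
Section 2: A = π(d/2)² = π(7.7500e-04 m)² = 1.887e-06 m²
R₂ = (1.76×10^-8)(43.2)/(1.887e-06) = 0.4029 Ω
R = R₁ + R₂ = 0.5395 Ω
V = IR = 0.978 × 0.5395 = 0.528 V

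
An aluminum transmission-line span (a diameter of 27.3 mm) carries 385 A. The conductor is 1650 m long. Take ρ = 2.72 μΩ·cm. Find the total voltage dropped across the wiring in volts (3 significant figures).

29.5 V

ρ = 2.72 μΩ·cm = 2.72×10^-8 Ω·m
A = π(d/2)² = π(1.3650e-02 m)² = 5.853e-04 m²
R = ρL/A = (2.72×10^-8)(1650)/(5.853e-04) = 0.07667 Ω
V = IR = 385 × 0.07667 = 29.5 V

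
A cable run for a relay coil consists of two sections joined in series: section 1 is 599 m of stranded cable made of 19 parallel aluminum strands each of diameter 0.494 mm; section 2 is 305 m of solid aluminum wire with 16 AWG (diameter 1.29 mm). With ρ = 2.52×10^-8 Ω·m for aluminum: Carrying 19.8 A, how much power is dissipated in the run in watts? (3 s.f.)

3930 W

Section 1: A_strand = π(2.4700e-04)² = 1.917e-07 m²; R₁ = ρL/(N·A_s) = (2.52×10^-8)(599)/(19×1.917e-07) = 4.145 Ω
Section 2: A = π(1.29/2 mm)² = π(6.4500e-04 m)² = 1.307e-06 m²
R₂ = (2.52×10^-8)(305)/(1.307e-06) = 5.881 Ω
R = R₁ + R₂ = 10.03 Ω
P = I²R = (19.8)² × 10.03 = 3930 W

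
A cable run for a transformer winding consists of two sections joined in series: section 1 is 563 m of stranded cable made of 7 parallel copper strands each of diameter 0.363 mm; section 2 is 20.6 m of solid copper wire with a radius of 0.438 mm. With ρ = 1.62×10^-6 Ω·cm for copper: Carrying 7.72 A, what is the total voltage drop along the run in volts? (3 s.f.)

ρ = 1.62×10^-6 Ω·cm = 1.62×10^-8 Ω·m
Section 1: A_strand = π(1.8150e-04)² = 1.035e-07 m²; R₁ = ρL/(N·A_s) = (1.62×10^-8)(563)/(7×1.035e-07) = 12.59 Ω
Section 2: A = πr² = π(4.3800e-04 m)² = 6.027e-07 m²
R₂ = (1.62×10^-8)(20.6)/(6.027e-07) = 0.5537 Ω
R = R₁ + R₂ = 13.14 Ω
V = IR = 7.72 × 13.14 = 101 V

101 V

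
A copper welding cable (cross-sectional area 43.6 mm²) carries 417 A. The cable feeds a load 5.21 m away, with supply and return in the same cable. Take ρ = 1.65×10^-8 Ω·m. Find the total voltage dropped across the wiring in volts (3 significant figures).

1.64 V

A = 43.6 mm² = 4.360e-05 m²
Total conductor length (both ways) L = 2 × 5.21 = 10.42 m
R = ρL/A = (1.65×10^-8)(10.42)/(4.360e-05) = 0.003943 Ω
V = IR = 417 × 0.003943 = 1.64 V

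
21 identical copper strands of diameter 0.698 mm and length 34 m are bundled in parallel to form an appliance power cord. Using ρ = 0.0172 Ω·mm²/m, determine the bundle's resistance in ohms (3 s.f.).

0.0728 Ω

ρ = 0.0172 Ω·mm²/m = 1.72×10^-8 Ω·m
A_strand = π(3.4900e-04 m)² = 3.826e-07 m²
R_strand = ρL/A = (1.72×10^-8)(34)/(3.826e-07) = 1.528 Ω
R_total = R_strand/N = 1.528/21 = 0.0728 Ω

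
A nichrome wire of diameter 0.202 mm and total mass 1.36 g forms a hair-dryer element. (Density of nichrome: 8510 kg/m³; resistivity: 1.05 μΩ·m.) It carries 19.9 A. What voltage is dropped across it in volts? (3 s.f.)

3250 V

ρ = 1.05 μΩ·m = 1.05×10^-6 Ω·m
A = π(d/2)² = π(1.0100e-04 m)² = 3.2047e-08 m²
L = m/(density·A) = 0.00136/(8510×3.2047e-08) = 4.987 m
R = ρL/A = (1.05×10^-6)(4.987)/(3.2047e-08) = 163.4 Ω
V = IR = 19.9 × 163.4 = 3250 V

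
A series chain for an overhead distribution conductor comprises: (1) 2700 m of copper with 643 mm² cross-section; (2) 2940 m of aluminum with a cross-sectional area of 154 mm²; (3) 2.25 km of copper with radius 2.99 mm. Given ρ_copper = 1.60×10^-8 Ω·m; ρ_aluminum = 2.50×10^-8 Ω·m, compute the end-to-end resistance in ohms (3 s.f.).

1.83 Ω

Seg 1: A = 643 mm² = 6.430e-04 m²
R_1 = (1.60×10^-8)(2700)/(6.430e-04) = 0.06719 Ω
Seg 2: A = 154 mm² = 1.540e-04 m²
R_2 = (2.50×10^-8)(2940)/(1.540e-04) = 0.4773 Ω
Seg 3: A = πr² = π(2.9900e-03 m)² = 2.809e-05 m²
R_3 = (1.60×10^-8)(2250)/(2.809e-05) = 1.282 Ω
R_total = R_1 + R_2 + R_3 = 1.83 Ω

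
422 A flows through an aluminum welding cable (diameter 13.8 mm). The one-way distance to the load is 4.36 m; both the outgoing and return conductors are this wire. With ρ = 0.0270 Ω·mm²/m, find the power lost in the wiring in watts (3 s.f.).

280 W

ρ = 0.0270 Ω·mm²/m = 2.70×10^-8 Ω·m
A = π(d/2)² = π(6.9000e-03 m)² = 1.496e-04 m²
Total conductor length (both ways) L = 2 × 4.36 = 8.72 m
R = ρL/A = (2.70×10^-8)(8.72)/(1.496e-04) = 0.001574 Ω
P = I²R = (422)² × 0.001574 = 280 W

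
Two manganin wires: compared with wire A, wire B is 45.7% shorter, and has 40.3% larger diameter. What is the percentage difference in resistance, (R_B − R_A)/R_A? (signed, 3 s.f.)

-72.4%

R ∝ L/d², so R_B/R_A = (1 − 45.7/100) × (1 + 40.3/100)⁻²
= 0.543 × 0.508 = 0.2759
(R_B − R_A)/R_A = 0.2759 − 1 = -72.4%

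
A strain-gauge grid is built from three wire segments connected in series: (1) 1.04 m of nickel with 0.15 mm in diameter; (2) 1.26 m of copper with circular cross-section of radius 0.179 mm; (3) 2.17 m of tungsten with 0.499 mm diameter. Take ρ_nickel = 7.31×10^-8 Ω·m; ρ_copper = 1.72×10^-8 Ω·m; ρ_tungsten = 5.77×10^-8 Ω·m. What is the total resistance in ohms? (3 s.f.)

5.16 Ω

Seg 1: A = π(d/2)² = π(7.5000e-05 m)² = 1.767e-08 m²
R_1 = (7.31×10^-8)(1.04)/(1.767e-08) = 4.302 Ω
Seg 2: A = πr² = π(1.7900e-04 m)² = 1.007e-07 m²
R_2 = (1.72×10^-8)(1.26)/(1.007e-07) = 0.2153 Ω
Seg 3: A = π(d/2)² = π(2.4950e-04 m)² = 1.956e-07 m²
R_3 = (5.77×10^-8)(2.17)/(1.956e-07) = 0.6402 Ω
R_total = R_1 + R_2 + R_3 = 5.16 Ω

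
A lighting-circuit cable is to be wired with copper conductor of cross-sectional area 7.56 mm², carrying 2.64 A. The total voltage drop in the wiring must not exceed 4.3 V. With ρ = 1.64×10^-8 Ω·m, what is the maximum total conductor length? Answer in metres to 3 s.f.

751 m

A = 7.56 mm² = 7.560e-06 m²
L_max = V_max·A/(1·ρI) = (4.3)(7.560e-06)/(1.64×10^-8×2.64) = 751 m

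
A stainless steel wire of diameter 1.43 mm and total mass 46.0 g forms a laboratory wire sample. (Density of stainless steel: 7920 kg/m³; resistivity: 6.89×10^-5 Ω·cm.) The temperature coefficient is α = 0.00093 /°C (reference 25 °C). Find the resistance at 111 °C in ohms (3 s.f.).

ρ = 6.89×10^-5 Ω·cm = 6.89×10^-7 Ω·m
A = π(d/2)² = π(7.1500e-04 m)² = 1.6061e-06 m²
L = m/(density·A) = 0.046/(7920×1.6061e-06) = 3.616 m
R = ρL/A = (6.89×10^-7)(3.616)/(1.6061e-06) = 1.551 Ω
R(111 °C) = 1.551 × (1 + 0.00093×86) = 1.68 Ω

1.68 Ω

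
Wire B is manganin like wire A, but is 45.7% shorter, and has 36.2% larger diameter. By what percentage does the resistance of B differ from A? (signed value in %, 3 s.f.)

R ∝ L/d², so R_B/R_A = (1 − 45.7/100) × (1 + 36.2/100)⁻²
= 0.543 × 0.5391 = 0.2927
(R_B − R_A)/R_A = 0.2927 − 1 = -70.7%

-70.7%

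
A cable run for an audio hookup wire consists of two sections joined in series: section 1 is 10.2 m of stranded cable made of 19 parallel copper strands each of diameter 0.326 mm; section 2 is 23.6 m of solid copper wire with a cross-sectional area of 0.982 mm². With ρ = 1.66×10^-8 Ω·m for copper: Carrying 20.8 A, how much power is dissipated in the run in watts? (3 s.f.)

Section 1: A_strand = π(1.6300e-04)² = 8.347e-08 m²; R₁ = ρL/(N·A_s) = (1.66×10^-8)(10.2)/(19×8.347e-08) = 0.1068 Ω
Section 2: A = 0.982 mm² = 9.820e-07 m²
R₂ = (1.66×10^-8)(23.6)/(9.820e-07) = 0.3989 Ω
R = R₁ + R₂ = 0.5057 Ω
P = I²R = (20.8)² × 0.5057 = 219 W

219 W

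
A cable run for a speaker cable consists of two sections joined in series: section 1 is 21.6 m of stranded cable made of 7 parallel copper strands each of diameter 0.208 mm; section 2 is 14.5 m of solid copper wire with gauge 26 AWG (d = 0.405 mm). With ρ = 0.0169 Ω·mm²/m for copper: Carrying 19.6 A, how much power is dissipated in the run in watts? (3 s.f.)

1320 W

ρ = 0.0169 Ω·mm²/m = 1.69×10^-8 Ω·m
Section 1: A_strand = π(1.0400e-04)² = 3.398e-08 m²; R₁ = ρL/(N·A_s) = (1.69×10^-8)(21.6)/(7×3.398e-08) = 1.535 Ω
Section 2: A = π(0.405/2 mm)² = π(2.0250e-04 m)² = 1.288e-07 m²
R₂ = (1.69×10^-8)(14.5)/(1.288e-07) = 1.902 Ω
R = R₁ + R₂ = 3.437 Ω
P = I²R = (19.6)² × 3.437 = 1320 W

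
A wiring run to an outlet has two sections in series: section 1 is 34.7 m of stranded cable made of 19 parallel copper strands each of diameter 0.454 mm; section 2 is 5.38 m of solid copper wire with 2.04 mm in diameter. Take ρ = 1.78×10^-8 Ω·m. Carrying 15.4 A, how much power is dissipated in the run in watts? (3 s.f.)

54.6 W

Section 1: A_strand = π(2.2700e-04)² = 1.619e-07 m²; R₁ = ρL/(N·A_s) = (1.78×10^-8)(34.7)/(19×1.619e-07) = 0.2008 Ω
Section 2: A = π(d/2)² = π(1.0200e-03 m)² = 3.269e-06 m²
R₂ = (1.78×10^-8)(5.38)/(3.269e-06) = 0.0293 Ω
R = R₁ + R₂ = 0.2301 Ω
P = I²R = (15.4)² × 0.2301 = 54.6 W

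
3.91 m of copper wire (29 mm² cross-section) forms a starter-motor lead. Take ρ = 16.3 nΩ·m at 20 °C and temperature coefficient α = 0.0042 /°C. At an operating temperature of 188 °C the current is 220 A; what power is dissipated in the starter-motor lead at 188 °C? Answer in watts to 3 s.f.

ρ = 16.3 nΩ·m = 1.63×10^-8 Ω·m
A = 29 mm² = 2.900e-05 m²
R₍20₎ = ρL/A = (1.63×10^-8)(3.91)/(2.900e-05) = 0.002198 Ω
R₍188₎ = R₍20₎(1 + αΔT) = 0.002198 × (1 + 0.0042×168) = 0.003748 Ω
P = I²R = (220)² × 0.003748 = 181 W

181 W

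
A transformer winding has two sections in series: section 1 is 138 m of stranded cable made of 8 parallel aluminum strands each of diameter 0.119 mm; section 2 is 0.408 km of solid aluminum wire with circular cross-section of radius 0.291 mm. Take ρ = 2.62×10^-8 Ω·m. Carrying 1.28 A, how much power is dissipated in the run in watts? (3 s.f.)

132 W

Section 1: A_strand = π(5.9500e-05)² = 1.112e-08 m²; R₁ = ρL/(N·A_s) = (2.62×10^-8)(138)/(8×1.112e-08) = 40.64 Ω
Section 2: A = πr² = π(2.9100e-04 m)² = 2.660e-07 m²
R₂ = (2.62×10^-8)(408)/(2.660e-07) = 40.18 Ω
R = R₁ + R₂ = 80.82 Ω
P = I²R = (1.28)² × 80.82 = 132 W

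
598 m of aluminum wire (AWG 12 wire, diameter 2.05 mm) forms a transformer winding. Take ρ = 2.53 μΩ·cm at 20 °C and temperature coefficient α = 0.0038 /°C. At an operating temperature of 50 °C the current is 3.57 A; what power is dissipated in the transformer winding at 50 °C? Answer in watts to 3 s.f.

ρ = 2.53 μΩ·cm = 2.53×10^-8 Ω·m
A = π(2.05/2 mm)² = π(1.0250e-03 m)² = 3.301e-06 m²
R₍20₎ = ρL/A = (2.53×10^-8)(598)/(3.301e-06) = 4.584 Ω
R₍50₎ = R₍20₎(1 + αΔT) = 4.584 × (1 + 0.0038×30) = 5.106 Ω
P = I²R = (3.57)² × 5.106 = 65.1 W

65.1 W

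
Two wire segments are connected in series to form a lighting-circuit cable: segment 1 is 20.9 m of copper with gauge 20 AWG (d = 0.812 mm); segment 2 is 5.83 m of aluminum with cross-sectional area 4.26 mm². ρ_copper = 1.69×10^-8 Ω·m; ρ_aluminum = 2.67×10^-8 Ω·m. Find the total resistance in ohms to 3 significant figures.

0.719 Ω

Segment 1: A = π(0.812/2 mm)² = π(4.0600e-04 m)² = 5.178e-07 m²
R₁ = ρL/A = (1.69×10^-8)(20.9)/(5.178e-07) = 0.6821 Ω
Segment 2: A = 4.26 mm² = 4.260e-06 m²
R₂ = (2.67×10^-8)(5.83)/(4.260e-06) = 0.03654 Ω
R = R₁ + R₂ = 0.719 Ω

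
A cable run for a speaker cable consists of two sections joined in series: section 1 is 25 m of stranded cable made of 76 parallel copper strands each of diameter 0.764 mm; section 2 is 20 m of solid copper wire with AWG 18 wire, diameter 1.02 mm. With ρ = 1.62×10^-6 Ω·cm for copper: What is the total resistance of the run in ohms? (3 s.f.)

ρ = 1.62×10^-6 Ω·cm = 1.62×10^-8 Ω·m
Section 1: A_strand = π(3.8200e-04)² = 4.584e-07 m²; R₁ = ρL/(N·A_s) = (1.62×10^-8)(25)/(76×4.584e-07) = 0.01162 Ω
Section 2: A = π(1.02/2 mm)² = π(5.1000e-04 m)² = 8.171e-07 m²
R₂ = (1.62×10^-8)(20)/(8.171e-07) = 0.3965 Ω
R = R₁ + R₂ = 0.408 Ω

0.408 Ω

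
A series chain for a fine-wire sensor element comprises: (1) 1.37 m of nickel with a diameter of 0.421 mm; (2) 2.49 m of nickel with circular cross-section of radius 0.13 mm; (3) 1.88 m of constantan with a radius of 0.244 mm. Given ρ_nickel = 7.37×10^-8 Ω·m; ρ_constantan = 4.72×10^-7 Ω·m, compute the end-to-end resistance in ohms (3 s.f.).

8.93 Ω

Seg 1: A = π(d/2)² = π(2.1050e-04 m)² = 1.392e-07 m²
R_1 = (7.37×10^-8)(1.37)/(1.392e-07) = 0.7253 Ω
Seg 2: A = πr² = π(1.3000e-04 m)² = 5.309e-08 m²
R_2 = (7.37×10^-8)(2.49)/(5.309e-08) = 3.456 Ω
Seg 3: A = πr² = π(2.4400e-04 m)² = 1.870e-07 m²
R_3 = (4.72×10^-7)(1.88)/(1.870e-07) = 4.744 Ω
R_total = R_1 + R_2 + R_3 = 8.93 Ω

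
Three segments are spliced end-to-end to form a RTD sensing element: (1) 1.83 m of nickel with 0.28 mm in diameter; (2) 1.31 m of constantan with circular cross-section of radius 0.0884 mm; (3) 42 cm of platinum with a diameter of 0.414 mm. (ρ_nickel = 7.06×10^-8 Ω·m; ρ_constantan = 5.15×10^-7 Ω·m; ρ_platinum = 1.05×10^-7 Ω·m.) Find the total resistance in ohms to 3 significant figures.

Seg 1: A = π(d/2)² = π(1.4000e-04 m)² = 6.158e-08 m²
R_1 = (7.06×10^-8)(1.83)/(6.158e-08) = 2.098 Ω
Seg 2: A = πr² = π(8.8400e-05 m)² = 2.455e-08 m²
R_2 = (5.15×10^-7)(1.31)/(2.455e-08) = 27.48 Ω
Seg 3: A = π(d/2)² = π(2.0700e-04 m)² = 1.346e-07 m²
R_3 = (1.05×10^-7)(0.42)/(1.346e-07) = 0.3276 Ω
R_total = R_1 + R_2 + R_3 = 29.9 Ω

29.9 Ω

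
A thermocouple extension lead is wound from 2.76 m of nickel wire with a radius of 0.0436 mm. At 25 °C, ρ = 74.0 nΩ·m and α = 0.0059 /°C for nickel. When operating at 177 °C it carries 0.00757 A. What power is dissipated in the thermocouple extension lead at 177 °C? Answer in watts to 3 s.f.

0.00372 W

ρ = 74.0 nΩ·m = 7.40×10^-8 Ω·m
A = πr² = π(4.3600e-05 m)² = 5.972e-09 m²
R₍25₎ = ρL/A = (7.40×10^-8)(2.76)/(5.972e-09) = 34.2 Ω
R₍177₎ = R₍25₎(1 + αΔT) = 34.2 × (1 + 0.0059×152) = 64.87 Ω
P = I²R = (0.00757)² × 64.87 = 0.00372 W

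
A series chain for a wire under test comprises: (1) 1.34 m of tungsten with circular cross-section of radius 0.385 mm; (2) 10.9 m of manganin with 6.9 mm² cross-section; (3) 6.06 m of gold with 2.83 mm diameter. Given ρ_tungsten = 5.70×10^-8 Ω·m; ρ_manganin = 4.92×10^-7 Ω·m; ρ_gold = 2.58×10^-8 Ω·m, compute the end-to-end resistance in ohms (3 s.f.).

0.966 Ω

Seg 1: A = πr² = π(3.8500e-04 m)² = 4.657e-07 m²
R_1 = (5.70×10^-8)(1.34)/(4.657e-07) = 0.164 Ω
Seg 2: A = 6.9 mm² = 6.900e-06 m²
R_2 = (4.92×10^-7)(10.9)/(6.900e-06) = 0.7772 Ω
Seg 3: A = π(d/2)² = π(1.4150e-03 m)² = 6.290e-06 m²
R_3 = (2.58×10^-8)(6.06)/(6.290e-06) = 0.02486 Ω
R_total = R_1 + R_2 + R_3 = 0.966 Ω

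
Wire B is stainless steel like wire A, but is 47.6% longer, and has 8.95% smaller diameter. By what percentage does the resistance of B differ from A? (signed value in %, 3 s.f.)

R ∝ L/d², so R_B/R_A = (1 + 47.6/100) × (1 − 8.95/100)⁻²
= 1.476 × 1.206 = 1.78
(R_B − R_A)/R_A = 1.78 − 1 = 78.0%

78.0%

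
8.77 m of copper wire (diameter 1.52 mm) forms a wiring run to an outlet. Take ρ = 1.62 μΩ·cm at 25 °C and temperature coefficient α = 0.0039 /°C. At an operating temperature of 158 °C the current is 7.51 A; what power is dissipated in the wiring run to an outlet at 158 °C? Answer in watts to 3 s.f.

6.71 W

ρ = 1.62 μΩ·cm = 1.62×10^-8 Ω·m
A = π(d/2)² = π(7.6000e-04 m)² = 1.815e-06 m²
R₍25₎ = ρL/A = (1.62×10^-8)(8.77)/(1.815e-06) = 0.0783 Ω
R₍158₎ = R₍25₎(1 + αΔT) = 0.0783 × (1 + 0.0039×133) = 0.1189 Ω
P = I²R = (7.51)² × 0.1189 = 6.71 W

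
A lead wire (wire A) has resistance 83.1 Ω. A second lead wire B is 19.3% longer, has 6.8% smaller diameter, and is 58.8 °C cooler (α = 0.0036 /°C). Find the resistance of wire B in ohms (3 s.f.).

R ∝ ρL/d² with ρ ∝ (1+αΔT), so R_B/R_A = (1 + 19.3/100) × (1 − 6.8/100)⁻² × (1 − 0.0036×58.8)
= 1.193 × 1.151 × 0.7883 = 1.083
R_B = 1.083 × 83.1 = 90.0 Ω

90.0 Ω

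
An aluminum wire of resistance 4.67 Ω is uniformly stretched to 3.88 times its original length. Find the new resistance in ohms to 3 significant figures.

70.3 Ω

Volume constant ⇒ A' = A/k with k = 3.88. R' = ρ(kL)/(A/k) = k²R.
R' = 15.05 × 4.67 = 70.3 Ω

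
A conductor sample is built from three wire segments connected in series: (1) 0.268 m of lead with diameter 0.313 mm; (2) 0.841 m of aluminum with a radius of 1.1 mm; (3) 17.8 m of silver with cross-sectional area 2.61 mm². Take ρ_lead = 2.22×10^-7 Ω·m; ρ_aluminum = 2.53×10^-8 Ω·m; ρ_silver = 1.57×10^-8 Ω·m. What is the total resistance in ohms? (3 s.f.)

Seg 1: A = π(d/2)² = π(1.5650e-04 m)² = 7.694e-08 m²
R_1 = (2.22×10^-7)(0.268)/(7.694e-08) = 0.7732 Ω
Seg 2: A = πr² = π(1.1000e-03 m)² = 3.801e-06 m²
R_2 = (2.53×10^-8)(0.841)/(3.801e-06) = 0.005597 Ω
Seg 3: A = 2.61 mm² = 2.610e-06 m²
R_3 = (1.57×10^-8)(17.8)/(2.610e-06) = 0.1071 Ω
R_total = R_1 + R_2 + R_3 = 0.886 Ω

0.886 Ω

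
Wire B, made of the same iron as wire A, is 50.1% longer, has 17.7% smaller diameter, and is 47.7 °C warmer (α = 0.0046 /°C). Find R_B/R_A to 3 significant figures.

R ∝ ρL/d² with ρ ∝ (1+αΔT), so R_B/R_A = (1 + 50.1/100) × (1 − 17.7/100)⁻² × (1 + 0.0046×47.7)
= 1.501 × 1.476 × 1.219 = 2.70

2.70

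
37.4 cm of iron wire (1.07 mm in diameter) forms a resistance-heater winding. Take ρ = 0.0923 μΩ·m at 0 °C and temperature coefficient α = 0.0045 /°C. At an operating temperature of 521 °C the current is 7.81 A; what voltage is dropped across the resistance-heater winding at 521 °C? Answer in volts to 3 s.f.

ρ = 0.0923 μΩ·m = 9.23×10^-8 Ω·m
A = π(d/2)² = π(5.3500e-04 m)² = 8.992e-07 m²
R₍0₎ = ρL/A = (9.23×10^-8)(0.374)/(8.992e-07) = 0.03839 Ω
R₍521₎ = R₍0₎(1 + αΔT) = 0.03839 × (1 + 0.0045×521) = 0.1284 Ω
V = IR = 7.81 × 0.1284 = 1.00 V

1.00 V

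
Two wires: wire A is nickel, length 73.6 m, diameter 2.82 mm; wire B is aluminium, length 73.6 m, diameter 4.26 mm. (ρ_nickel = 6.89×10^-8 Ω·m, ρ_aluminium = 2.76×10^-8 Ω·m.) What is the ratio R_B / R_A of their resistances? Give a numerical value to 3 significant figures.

0.176

R ∝ ρL/d², so R_B/R_A = (ρ_B/ρ_A) × (d_A/d_B)²
= (2.76×10^-8/6.89×10^-8) × (2.82/4.26)² = 0.176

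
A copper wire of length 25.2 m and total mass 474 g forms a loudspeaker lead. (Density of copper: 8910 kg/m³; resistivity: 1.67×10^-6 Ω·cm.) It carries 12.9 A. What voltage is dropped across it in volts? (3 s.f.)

2.57 V

ρ = 1.67×10^-6 Ω·cm = 1.67×10^-8 Ω·m
A = m/(density·L) = 0.474/(8910×25.2) = 2.1111e-06 m²
R = ρL/A = (1.67×10^-8)(25.2)/(2.1111e-06) = 0.1994 Ω
V = IR = 12.9 × 0.1994 = 2.57 V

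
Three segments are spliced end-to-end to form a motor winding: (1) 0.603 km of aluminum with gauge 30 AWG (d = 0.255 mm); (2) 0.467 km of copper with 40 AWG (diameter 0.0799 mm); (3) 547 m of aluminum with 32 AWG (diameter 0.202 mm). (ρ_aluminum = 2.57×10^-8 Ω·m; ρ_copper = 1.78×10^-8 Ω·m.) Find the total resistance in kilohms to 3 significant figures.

2.40 kΩ

Seg 1: A = π(0.255/2 mm)² = π(1.2750e-04 m)² = 5.107e-08 m²
R_1 = (2.57×10^-8)(603)/(5.107e-08) = 303.4 Ω
Seg 2: A = π(0.0799/2 mm)² = π(3.9950e-05 m)² = 5.014e-09 m²
R_2 = (1.78×10^-8)(467)/(5.014e-09) = 1658 Ω
Seg 3: A = π(0.202/2 mm)² = π(1.0100e-04 m)² = 3.205e-08 m²
R_3 = (2.57×10^-8)(547)/(3.205e-08) = 438.7 Ω
R_total = R_1 + R_2 + R_3 = 2.40 kΩ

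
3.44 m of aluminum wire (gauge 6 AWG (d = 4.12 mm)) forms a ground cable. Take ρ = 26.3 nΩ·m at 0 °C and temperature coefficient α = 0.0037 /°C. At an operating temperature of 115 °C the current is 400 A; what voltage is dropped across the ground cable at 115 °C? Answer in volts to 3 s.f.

3.87 V

ρ = 26.3 nΩ·m = 2.63×10^-8 Ω·m
A = π(4.12/2 mm)² = π(2.0600e-03 m)² = 1.333e-05 m²
R₍0₎ = ρL/A = (2.63×10^-8)(3.44)/(1.333e-05) = 0.006786 Ω
R₍115₎ = R₍0₎(1 + αΔT) = 0.006786 × (1 + 0.0037×115) = 0.009674 Ω
V = IR = 400 × 0.009674 = 3.87 V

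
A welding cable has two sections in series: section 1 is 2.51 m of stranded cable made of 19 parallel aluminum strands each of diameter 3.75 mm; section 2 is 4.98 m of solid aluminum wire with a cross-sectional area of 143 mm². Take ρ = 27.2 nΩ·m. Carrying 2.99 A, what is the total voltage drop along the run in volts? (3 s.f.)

0.00381 V

ρ = 27.2 nΩ·m = 2.72×10^-8 Ω·m
Section 1: A_strand = π(1.8750e-03)² = 1.104e-05 m²; R₁ = ρL/(N·A_s) = (2.72×10^-8)(2.51)/(19×1.104e-05) = 3.253×10^-4 Ω
Section 2: A = 143 mm² = 1.430e-04 m²
R₂ = (2.72×10^-8)(4.98)/(1.430e-04) = 9.472×10^-4 Ω
R = R₁ + R₂ = 0.001273 Ω
V = IR = 2.99 × 0.001273 = 0.00381 V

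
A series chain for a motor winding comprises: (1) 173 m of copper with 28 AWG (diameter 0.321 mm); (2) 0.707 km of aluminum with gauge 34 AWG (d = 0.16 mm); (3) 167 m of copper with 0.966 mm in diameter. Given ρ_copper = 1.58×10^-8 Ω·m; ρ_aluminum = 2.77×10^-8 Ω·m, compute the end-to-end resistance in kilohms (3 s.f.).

Seg 1: A = π(0.321/2 mm)² = π(1.6050e-04 m)² = 8.093e-08 m²
R_1 = (1.58×10^-8)(173)/(8.093e-08) = 33.78 Ω
Seg 2: A = π(0.16/2 mm)² = π(8.0000e-05 m)² = 2.011e-08 m²
R_2 = (2.77×10^-8)(707)/(2.011e-08) = 974 Ω
Seg 3: A = π(d/2)² = π(4.8300e-04 m)² = 7.329e-07 m²
R_3 = (1.58×10^-8)(167)/(7.329e-07) = 3.6 Ω
R_total = R_1 + R_2 + R_3 = 1.01 kΩ

1.01 kΩ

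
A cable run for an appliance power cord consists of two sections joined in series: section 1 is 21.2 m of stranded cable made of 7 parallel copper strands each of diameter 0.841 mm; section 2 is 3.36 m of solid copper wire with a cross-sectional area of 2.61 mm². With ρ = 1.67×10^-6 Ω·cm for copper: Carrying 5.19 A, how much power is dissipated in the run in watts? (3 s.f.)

ρ = 1.67×10^-6 Ω·cm = 1.67×10^-8 Ω·m
Section 1: A_strand = π(4.2050e-04)² = 5.555e-07 m²; R₁ = ρL/(N·A_s) = (1.67×10^-8)(21.2)/(7×5.555e-07) = 0.09105 Ω
Section 2: A = 2.61 mm² = 2.610e-06 m²
R₂ = (1.67×10^-8)(3.36)/(2.610e-06) = 0.0215 Ω
R = R₁ + R₂ = 0.1125 Ω
P = I²R = (5.19)² × 0.1125 = 3.03 W

3.03 W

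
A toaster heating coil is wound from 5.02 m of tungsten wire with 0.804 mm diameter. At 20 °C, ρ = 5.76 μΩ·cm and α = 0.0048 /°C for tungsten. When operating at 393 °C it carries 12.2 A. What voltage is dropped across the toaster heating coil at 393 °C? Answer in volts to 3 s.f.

19.4 V

ρ = 5.76 μΩ·cm = 5.76×10^-8 Ω·m
A = π(d/2)² = π(4.0200e-04 m)² = 5.077e-07 m²
R₍20₎ = ρL/A = (5.76×10^-8)(5.02)/(5.077e-07) = 0.5695 Ω
R₍393₎ = R₍20₎(1 + αΔT) = 0.5695 × (1 + 0.0048×373) = 1.589 Ω
V = IR = 12.2 × 1.589 = 19.4 V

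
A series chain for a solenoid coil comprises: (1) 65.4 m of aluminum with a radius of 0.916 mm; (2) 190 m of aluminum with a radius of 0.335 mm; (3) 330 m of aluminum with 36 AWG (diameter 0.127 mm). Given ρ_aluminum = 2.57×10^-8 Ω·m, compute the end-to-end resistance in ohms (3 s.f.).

684 Ω

Seg 1: A = πr² = π(9.1600e-04 m)² = 2.636e-06 m²
R_1 = (2.57×10^-8)(65.4)/(2.636e-06) = 0.6376 Ω
Seg 2: A = πr² = π(3.3500e-04 m)² = 3.526e-07 m²
R_2 = (2.57×10^-8)(190)/(3.526e-07) = 13.85 Ω
Seg 3: A = π(0.127/2 mm)² = π(6.3500e-05 m)² = 1.267e-08 m²
R_3 = (2.57×10^-8)(330)/(1.267e-08) = 669.5 Ω
R_total = R_1 + R_2 + R_3 = 684 Ω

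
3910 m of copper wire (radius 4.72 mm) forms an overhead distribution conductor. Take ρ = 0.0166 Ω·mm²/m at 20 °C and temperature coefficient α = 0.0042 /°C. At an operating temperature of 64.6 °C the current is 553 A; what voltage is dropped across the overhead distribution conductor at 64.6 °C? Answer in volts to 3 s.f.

609 V

ρ = 0.0166 Ω·mm²/m = 1.66×10^-8 Ω·m
A = πr² = π(4.7200e-03 m)² = 6.999e-05 m²
R₍20₎ = ρL/A = (1.66×10^-8)(3910)/(6.999e-05) = 0.9274 Ω
R₍64.6₎ = R₍20₎(1 + αΔT) = 0.9274 × (1 + 0.0042×44.6) = 1.101 Ω
V = IR = 553 × 1.101 = 609 V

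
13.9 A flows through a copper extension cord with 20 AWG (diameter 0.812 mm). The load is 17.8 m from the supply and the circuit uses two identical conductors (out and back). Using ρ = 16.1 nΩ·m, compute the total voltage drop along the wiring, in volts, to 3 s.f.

ρ = 16.1 nΩ·m = 1.61×10^-8 Ω·m
A = π(0.812/2 mm)² = π(4.0600e-04 m)² = 5.178e-07 m²
Total conductor length (both ways) L = 2 × 17.8 = 35.6 m
R = ρL/A = (1.61×10^-8)(35.6)/(5.178e-07) = 1.107 Ω
V = IR = 13.9 × 1.107 = 15.4 V

15.4 V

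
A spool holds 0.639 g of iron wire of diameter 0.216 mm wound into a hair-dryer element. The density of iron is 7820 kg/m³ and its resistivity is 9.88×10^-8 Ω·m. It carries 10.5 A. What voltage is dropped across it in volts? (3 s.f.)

A = π(d/2)² = π(1.0800e-04 m)² = 3.6644e-08 m²
L = m/(density·A) = 6.390×10^-4/(7820×3.6644e-08) = 2.23 m
R = ρL/A = (9.88×10^-8)(2.23)/(3.6644e-08) = 6.013 Ω
V = IR = 10.5 × 6.013 = 63.1 V

63.1 V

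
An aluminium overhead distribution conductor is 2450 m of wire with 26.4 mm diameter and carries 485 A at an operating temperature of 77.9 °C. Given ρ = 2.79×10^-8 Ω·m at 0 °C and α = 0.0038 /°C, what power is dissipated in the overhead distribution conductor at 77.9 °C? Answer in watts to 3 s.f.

A = π(d/2)² = π(1.3200e-02 m)² = 5.474e-04 m²
R₍0₎ = ρL/A = (2.79×10^-8)(2450)/(5.474e-04) = 0.1249 Ω
R₍77.9₎ = R₍0₎(1 + αΔT) = 0.1249 × (1 + 0.0038×77.9) = 0.1618 Ω
P = I²R = (485)² × 0.1618 = 38100 W

38100 W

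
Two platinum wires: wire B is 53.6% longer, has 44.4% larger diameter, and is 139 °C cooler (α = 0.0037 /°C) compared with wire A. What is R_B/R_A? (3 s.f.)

R ∝ ρL/d² with ρ ∝ (1+αΔT), so R_B/R_A = (1 + 53.6/100) × (1 + 44.4/100)⁻² × (1 − 0.0037×139)
= 1.536 × 0.4796 × 0.4857 = 0.358

0.358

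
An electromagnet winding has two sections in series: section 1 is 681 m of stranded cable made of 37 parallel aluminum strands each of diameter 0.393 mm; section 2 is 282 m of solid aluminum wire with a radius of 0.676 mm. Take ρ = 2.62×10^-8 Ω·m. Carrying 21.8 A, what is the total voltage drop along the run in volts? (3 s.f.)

Section 1: A_strand = π(1.9650e-04)² = 1.213e-07 m²; R₁ = ρL/(N·A_s) = (2.62×10^-8)(681)/(37×1.213e-07) = 3.975 Ω
Section 2: A = πr² = π(6.7600e-04 m)² = 1.436e-06 m²
R₂ = (2.62×10^-8)(282)/(1.436e-06) = 5.146 Ω
R = R₁ + R₂ = 9.122 Ω
V = IR = 21.8 × 9.122 = 199 V

199 V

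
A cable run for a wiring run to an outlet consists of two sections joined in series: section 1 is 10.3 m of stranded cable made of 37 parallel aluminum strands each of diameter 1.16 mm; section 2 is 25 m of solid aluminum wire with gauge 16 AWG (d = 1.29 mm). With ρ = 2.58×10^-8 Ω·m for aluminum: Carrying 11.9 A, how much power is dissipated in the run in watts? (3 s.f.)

Section 1: A_strand = π(5.8000e-04)² = 1.057e-06 m²; R₁ = ρL/(N·A_s) = (2.58×10^-8)(10.3)/(37×1.057e-06) = 0.006796 Ω
Section 2: A = π(1.29/2 mm)² = π(6.4500e-04 m)² = 1.307e-06 m²
R₂ = (2.58×10^-8)(25)/(1.307e-06) = 0.4935 Ω
R = R₁ + R₂ = 0.5003 Ω
P = I²R = (11.9)² × 0.5003 = 70.8 W

70.8 W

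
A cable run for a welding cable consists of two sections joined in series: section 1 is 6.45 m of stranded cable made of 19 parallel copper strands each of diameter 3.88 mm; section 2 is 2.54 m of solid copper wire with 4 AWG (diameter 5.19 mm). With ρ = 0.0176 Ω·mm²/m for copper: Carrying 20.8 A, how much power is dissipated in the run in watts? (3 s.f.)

ρ = 0.0176 Ω·mm²/m = 1.76×10^-8 Ω·m
Section 1: A_strand = π(1.9400e-03)² = 1.182e-05 m²; R₁ = ρL/(N·A_s) = (1.76×10^-8)(6.45)/(19×1.182e-05) = 5.053×10^-4 Ω
Section 2: A = π(5.19/2 mm)² = π(2.5950e-03 m)² = 2.116e-05 m²
R₂ = (1.76×10^-8)(2.54)/(2.116e-05) = 0.002113 Ω
R = R₁ + R₂ = 0.002618 Ω
P = I²R = (20.8)² × 0.002618 = 1.13 W

1.13 W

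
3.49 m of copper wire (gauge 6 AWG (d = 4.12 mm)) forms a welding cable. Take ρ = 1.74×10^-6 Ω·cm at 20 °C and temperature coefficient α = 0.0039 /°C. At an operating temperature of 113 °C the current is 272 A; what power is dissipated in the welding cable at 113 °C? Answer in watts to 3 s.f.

ρ = 1.74×10^-6 Ω·cm = 1.74×10^-8 Ω·m
A = π(4.12/2 mm)² = π(2.0600e-03 m)² = 1.333e-05 m²
R₍20₎ = ρL/A = (1.74×10^-8)(3.49)/(1.333e-05) = 0.004555 Ω
R₍113₎ = R₍20₎(1 + αΔT) = 0.004555 × (1 + 0.0039×93) = 0.006207 Ω
P = I²R = (272)² × 0.006207 = 459 W

459 W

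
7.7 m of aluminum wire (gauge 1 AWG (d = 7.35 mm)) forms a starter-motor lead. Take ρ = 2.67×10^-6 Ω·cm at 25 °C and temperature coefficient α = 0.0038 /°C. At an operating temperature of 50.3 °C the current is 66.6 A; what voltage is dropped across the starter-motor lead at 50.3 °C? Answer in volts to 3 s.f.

0.354 V

ρ = 2.67×10^-6 Ω·cm = 2.67×10^-8 Ω·m
A = π(7.35/2 mm)² = π(3.6750e-03 m)² = 4.243e-05 m²
R₍25₎ = ρL/A = (2.67×10^-8)(7.7)/(4.243e-05) = 0.004845 Ω
R₍50.3₎ = R₍25₎(1 + αΔT) = 0.004845 × (1 + 0.0038×25.3) = 0.005311 Ω
V = IR = 66.6 × 0.005311 = 0.354 V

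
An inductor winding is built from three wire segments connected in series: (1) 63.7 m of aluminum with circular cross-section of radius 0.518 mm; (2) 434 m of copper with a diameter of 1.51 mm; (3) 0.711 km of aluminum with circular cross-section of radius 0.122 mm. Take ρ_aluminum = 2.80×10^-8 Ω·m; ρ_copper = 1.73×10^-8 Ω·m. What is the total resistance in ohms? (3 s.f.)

432 Ω

Seg 1: A = πr² = π(5.1800e-04 m)² = 8.430e-07 m²
R_1 = (2.80×10^-8)(63.7)/(8.430e-07) = 2.116 Ω
Seg 2: A = π(d/2)² = π(7.5500e-04 m)² = 1.791e-06 m²
R_2 = (1.73×10^-8)(434)/(1.791e-06) = 4.193 Ω
Seg 3: A = πr² = π(1.2200e-04 m)² = 4.676e-08 m²
R_3 = (2.80×10^-8)(711)/(4.676e-08) = 425.8 Ω
R_total = R_1 + R_2 + R_3 = 432 Ω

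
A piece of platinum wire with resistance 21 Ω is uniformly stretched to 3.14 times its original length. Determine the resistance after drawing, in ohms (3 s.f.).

Volume constant ⇒ A' = A/k with k = 3.14. R' = ρ(kL)/(A/k) = k²R.
R' = 9.86 × 21 = 207 Ω

207 Ω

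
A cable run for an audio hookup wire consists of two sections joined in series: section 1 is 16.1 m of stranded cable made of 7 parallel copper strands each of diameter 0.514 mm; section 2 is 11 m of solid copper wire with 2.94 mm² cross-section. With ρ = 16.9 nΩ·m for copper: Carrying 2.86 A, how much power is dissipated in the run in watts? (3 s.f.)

2.05 W

ρ = 16.9 nΩ·m = 1.69×10^-8 Ω·m
Section 1: A_strand = π(2.5700e-04)² = 2.075e-07 m²; R₁ = ρL/(N·A_s) = (1.69×10^-8)(16.1)/(7×2.075e-07) = 0.1873 Ω
Section 2: A = 2.94 mm² = 2.940e-06 m²
R₂ = (1.69×10^-8)(11)/(2.940e-06) = 0.06323 Ω
R = R₁ + R₂ = 0.2506 Ω
P = I²R = (2.86)² × 0.2506 = 2.05 W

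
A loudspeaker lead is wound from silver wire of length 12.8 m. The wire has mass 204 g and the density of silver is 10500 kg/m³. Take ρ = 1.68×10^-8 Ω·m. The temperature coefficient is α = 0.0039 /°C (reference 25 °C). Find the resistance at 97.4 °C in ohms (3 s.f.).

A = m/(density·L) = 0.204/(10500×12.8) = 1.5179e-06 m²
R = ρL/A = (1.68×10^-8)(12.8)/(1.5179e-06) = 0.1417 Ω
R(97.4 °C) = 0.1417 × (1 + 0.0039×72.4) = 0.182 Ω

0.182 Ω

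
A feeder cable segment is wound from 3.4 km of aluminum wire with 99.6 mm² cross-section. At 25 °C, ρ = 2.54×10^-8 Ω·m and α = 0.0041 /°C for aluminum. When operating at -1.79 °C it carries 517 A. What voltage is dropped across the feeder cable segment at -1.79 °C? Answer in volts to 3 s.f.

A = 99.6 mm² = 9.960e-05 m²
R₍25₎ = ρL/A = (2.54×10^-8)(3400)/(9.960e-05) = 0.8671 Ω
R₍-1.79₎ = R₍25₎(1 + αΔT) = 0.8671 × (1 + 0.0041×-26.8) = 0.7718 Ω
V = IR = 517 × 0.7718 = 399 V

399 V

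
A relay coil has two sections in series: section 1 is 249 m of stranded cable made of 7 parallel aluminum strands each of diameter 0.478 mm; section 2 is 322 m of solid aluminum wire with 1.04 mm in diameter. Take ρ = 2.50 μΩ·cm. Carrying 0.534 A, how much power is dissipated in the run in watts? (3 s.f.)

ρ = 2.50 μΩ·cm = 2.50×10^-8 Ω·m
Section 1: A_strand = π(2.3900e-04)² = 1.795e-07 m²; R₁ = ρL/(N·A_s) = (2.50×10^-8)(249)/(7×1.795e-07) = 4.956 Ω
Section 2: A = π(d/2)² = π(5.2000e-04 m)² = 8.495e-07 m²
R₂ = (2.50×10^-8)(322)/(8.495e-07) = 9.476 Ω
R = R₁ + R₂ = 14.43 Ω
P = I²R = (0.534)² × 14.43 = 4.12 W

4.12 W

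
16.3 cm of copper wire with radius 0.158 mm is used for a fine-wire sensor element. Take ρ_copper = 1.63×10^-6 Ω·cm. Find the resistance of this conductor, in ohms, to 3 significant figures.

ρ = 1.63×10^-6 Ω·cm = 1.63×10^-8 Ω·m
A = πr² = π(1.5800e-04 m)² = 7.843e-08 m²
R = ρL/A = (1.63×10^-8)(0.163 m)/(7.843e-08 m²) = 0.0339 Ω

0.0339 Ω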